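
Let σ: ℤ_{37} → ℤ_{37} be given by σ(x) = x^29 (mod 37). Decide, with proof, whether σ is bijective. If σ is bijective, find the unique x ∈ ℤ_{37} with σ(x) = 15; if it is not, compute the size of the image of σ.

Since 37 is prime, the nonzero elements of ℤ_{37} form a cyclic group of order 36.
As gcd(29, 36) = 1, raising to the 29th power is a bijection on this group: if x_1^29 ≡ x_2^29 then (x_1x_2^{−1})^29 = 1, and the only element of order dividing gcd(29, 36) = 1 is 1, so x_1 = x_2.
With σ(0) = 0 this makes σ injective on all of ℤ_{37}, hence bijective (finite equal-size domain and codomain). In particular σ is bijective.
Since σ is bijective, we find the preimage of 15. The inverse of x ↦ x^29 on (ℤ_{37})^× is x ↦ x^5, because 29·5 = 145 = 4·36 + 1 ≡ 1 (mod 36) and x^{36} = 1 for x ≠ 0 (Fermat). So σ⁻¹(15) = 15^5 mod 37.
Repeated squaring mod 37: 15^1 ≡ 15, 15^2 ≡ 15² = 225 ≡ 3, 15^4 ≡ 3² = 9. Since 5 = 4 + 1, 15^5 ≡ 9·15: 9·15 = 135 ≡ 24. So 15^5 ≡ 24 (mod 37).
Hence σ⁻¹(15) = 24.

24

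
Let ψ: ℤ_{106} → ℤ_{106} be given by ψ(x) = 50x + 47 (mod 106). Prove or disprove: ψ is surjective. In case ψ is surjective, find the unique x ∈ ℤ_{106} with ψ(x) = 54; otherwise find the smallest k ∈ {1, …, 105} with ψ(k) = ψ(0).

53

By definition, ψ is surjective if every y in the codomain equals ψ(x) for some x in the domain.
Since gcd(50, 106) = 2, we have 50x ≡ 0 (mod 2) for all x, so ψ(x) ≡ 1 (mod 2).
But 0 ≢ 1 (mod 2), so 0 ∈ ℤ_{106} has no preimage. So ψ is not surjective.
Since ψ is not surjective, we find the least positive k with ψ(k) = ψ(0): this means 50k ≡ 0 (mod 106), i.e. 106 ∣ 50k. Since gcd(50, 106) = 2, dividing through by 2 this holds exactly when 53 ∣ 25k, and as gcd(25, 53) = 1, exactly when 53 ∣ k.
The smallest positive such k is 53.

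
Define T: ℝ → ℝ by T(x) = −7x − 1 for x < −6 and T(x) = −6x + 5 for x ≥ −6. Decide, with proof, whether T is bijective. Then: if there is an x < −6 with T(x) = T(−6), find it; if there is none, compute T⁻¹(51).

-52/7

Both pieces are strictly decreasing (slopes −7 and −6), so each is injective on its own interval.
The left piece maps (−∞, −6) onto (41, ∞); the right piece maps [−6, ∞) onto (−∞, 41].
Since 41 = 41, the images partition ℝ: T is injective and surjective, hence bijective.
Because the two images are disjoint, no x < −6 has T(x) = T(−6), so we compute T⁻¹(51): 51 lies in (41, ∞), so solve −7x − 1 = 51: x = (51 + 1)/(−7) = −52/7.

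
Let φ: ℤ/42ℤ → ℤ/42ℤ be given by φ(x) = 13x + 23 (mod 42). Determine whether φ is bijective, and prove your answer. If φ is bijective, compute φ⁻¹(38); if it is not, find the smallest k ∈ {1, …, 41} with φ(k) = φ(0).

27

By definition, φ is injective when φ(a) = φ(b) forces a = b.
If φ(a) = φ(b), then 13a ≡ 13b (mod 42). Because gcd(13, 42) = 1, we may cancel 13 to get a ≡ b (mod 42).
We now compute 13⁻¹ mod 42 explicitly. Euclid's algorithm: 42 = 3·13 + 3, 13 = 4·3 + 1; back-substituting gives 1 = 13·13 − 4·42, so 13⁻¹ ≡ 13 (mod 42).
For any y ∈ ℤ/42ℤ, x = 13(y − 23) mod 42 satisfies φ(x) = 13·13(y − 23) + 23 ≡ y (since 13·13 ≡ 1 mod 42). So every y has a preimage.
Hence φ is bijective.
Since φ is bijective, we compute φ⁻¹(38): solve 13x + 23 ≡ 38 (mod 42), i.e. 13x ≡ 15 (mod 42).
Multiplying by 13⁻¹ = 13 gives x ≡ 13·15 = 195 = 4·42 + 27 ≡ 27 (mod 42).
Check: φ(27) = 13·27 + 23 = 374 = 8·42 + 38 ≡ 38 (mod 42).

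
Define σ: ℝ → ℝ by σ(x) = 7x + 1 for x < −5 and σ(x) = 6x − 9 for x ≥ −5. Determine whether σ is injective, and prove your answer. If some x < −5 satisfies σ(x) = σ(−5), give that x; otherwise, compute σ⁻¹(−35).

Both pieces are strictly increasing (slopes 7 and 6), so each is injective on its own interval.
The left piece maps (−∞, −5) onto (−∞, −34); the right piece maps [−5, ∞) onto [−39, ∞).
These images overlap. In particular σ(−5) = −39 (right piece), and solving 7x + 1 = −39 on the left piece gives x = −40/7 < −5.
So σ(−40/7) = σ(−5) with −40/7 ≠ −5, and σ is not injective. This x = −40/7 is the requested value below −5.

-40/7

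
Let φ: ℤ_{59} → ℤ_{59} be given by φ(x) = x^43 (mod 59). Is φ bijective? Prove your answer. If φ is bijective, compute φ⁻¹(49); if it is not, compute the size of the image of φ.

Since 59 is prime, the nonzero elements of ℤ_{59} form a cyclic group of order 58.
As gcd(43, 58) = 1, raising to the 43rd power is a bijection on this group: if u^43 ≡ v^43 then (uv^{−1})^43 = 1, and the only element of order dividing gcd(43, 58) = 1 is 1, so u = v.
With φ(0) = 0 this makes φ injective on all of ℤ_{59}, hence bijective (finite equal-size domain and codomain). In particular φ is bijective.
Since φ is bijective, we find the preimage of 49. The inverse of x ↦ x^43 on (ℤ_{59})^× is x ↦ x^27, because 43·27 = 1161 = 20·58 + 1 ≡ 1 (mod 58) and x^{58} = 1 for x ≠ 0 (Fermat). So φ⁻¹(49) = 49^27 mod 59.
Repeated squaring mod 59: 49^1 ≡ 49, 49^2 ≡ 49² = 2401 ≡ 41, 49^4 ≡ 41² = 1681 ≡ 29, 49^8 ≡ 29² = 841 ≡ 15, 49^16 ≡ 15² = 225 ≡ 48. Since 27 = 16 + 8 + 2 + 1, 49^27 ≡ 48·15·41·49: 48·15 = 720 ≡ 12, then 12·41 = 492 ≡ 20, then 20·49 = 980 ≡ 36. So 49^27 ≡ 36 (mod 59).
Hence φ⁻¹(49) = 36.

36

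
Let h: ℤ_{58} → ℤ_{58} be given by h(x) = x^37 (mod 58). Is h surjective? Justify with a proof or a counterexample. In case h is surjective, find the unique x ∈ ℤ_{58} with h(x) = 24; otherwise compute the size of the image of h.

Computing x^37 mod 58 for each x (by repeated squaring, reducing mod 58 at every step), the values h(0), h(1), …, h(57) are: 0, 1, 48, 21, 42, 33, 22, 49, 44, 35, 18, 31, 12, 5, 32, 55, 24, 17, 56, 11, 52, 43, 38, 7, 54, 45, 8, 39, 28, 29, 30, 19, 50, 13, 4, 51, 20, 15, 6, 47, 2, 41, 34, 3, 26, 53, 46, 27, 40, 23, 14, 9, 36, 25, 16, 37, 10, 57.
Every element of ℤ_{58} appears exactly once in this list, so h is a bijection, and in particular surjective.
Since h is surjective, we read off the preimage of 24 from the same table: h(16) = 24, so h⁻¹(24) = 16.

16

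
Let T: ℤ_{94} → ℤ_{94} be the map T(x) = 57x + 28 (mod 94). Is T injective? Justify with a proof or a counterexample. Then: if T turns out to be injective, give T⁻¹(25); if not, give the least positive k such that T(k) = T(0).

Recall that T is injective if T(a) = T(b) implies a = b.
Suppose T(a) = T(b) in ℤ_{94}. Then 57a + 28 ≡ 57b + 28 (mod 94), hence 57(a − b) ≡ 0 (mod 94).
Since gcd(57, 94) = 1, 57 is invertible modulo 94, therefore a − b ≡ 0 (mod 94), i.e. a = b.
Thus T is injective.
We now compute 57⁻¹ mod 94 explicitly. Euclid's algorithm: 94 = 1·57 + 37, 57 = 1·37 + 20, 37 = 1·20 + 17, 20 = 1·17 + 3, 17 = 5·3 + 2, 3 = 1·2 + 1; back-substituting gives 1 = 33·57 − 20·94, so 57⁻¹ ≡ 33 (mod 94).
Since T is injective, we compute T⁻¹(25): solve 57x + 28 ≡ 25 (mod 94), i.e. 57x ≡ 91 (mod 94).
Multiplying by 57⁻¹ = 33 gives x ≡ 33·91 = 3003 = 31·94 + 89 ≡ 89 (mod 94).
Check: T(89) = 57·89 + 28 = 5101 = 54·94 + 25 ≡ 25 (mod 94).

89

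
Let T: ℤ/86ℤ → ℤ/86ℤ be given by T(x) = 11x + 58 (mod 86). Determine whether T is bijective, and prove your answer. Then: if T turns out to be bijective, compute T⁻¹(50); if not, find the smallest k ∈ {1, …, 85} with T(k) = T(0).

Suppose T(s) = T(t) in ℤ/86ℤ. Then 11s + 58 ≡ 11t + 58 (mod 86), so 11(s − t) ≡ 0 (mod 86).
Since gcd(11, 86) = 1, 11 is invertible modulo 86, thus s − t ≡ 0 (mod 86), i.e. s = t.
We now compute 11⁻¹ mod 86 explicitly. Euclid's algorithm: 86 = 7·11 + 9, 11 = 1·9 + 2, 9 = 4·2 + 1; back-substituting gives 1 = 47·11 − 6·86, so 11⁻¹ ≡ 47 (mod 86).
Then y ↦ 47(y − 58) is a two-sided inverse to T, so every y ∈ ℤ/86ℤ has a preimage.
Hence T is bijective.
Since T is bijective, we find T⁻¹(50): we need 11x ≡ 50 − 58 ≡ 78 (mod 86). Using 11⁻¹ = 47: x ≡ 47·78 = 3666 = 42·86 + 54, so x = 54.
Check: T(54) = 11·54 + 58 = 652 = 7·86 + 50 ≡ 50 (mod 86).

54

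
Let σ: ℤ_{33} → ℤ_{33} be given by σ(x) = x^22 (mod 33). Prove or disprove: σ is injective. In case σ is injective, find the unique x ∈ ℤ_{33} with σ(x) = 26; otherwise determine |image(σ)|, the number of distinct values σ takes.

σ(4): Repeated squaring mod 33: 4^1 ≡ 4, 4^2 ≡ 4² = 16, 4^4 ≡ 16² = 256 ≡ 25, 4^8 ≡ 25² = 625 ≡ 31, 4^16 ≡ 31² = 961 ≡ 4. Since 22 = 16 + 4 + 2, 4^22 ≡ 4·25·16: 4·25 = 100 ≡ 1, then 1·16 = 16. So 4^22 ≡ 16 (mod 33).
σ(7): Repeated squaring mod 33: 7^1 ≡ 7, 7^2 ≡ 7² = 49 ≡ 16, 7^4 ≡ 16² = 256 ≡ 25, 7^8 ≡ 25² = 625 ≡ 31, 7^16 ≡ 31² = 961 ≡ 4. Since 22 = 16 + 4 + 2, 7^22 ≡ 4·25·16: 4·25 = 100 ≡ 1, then 1·16 = 16. So 7^22 ≡ 16 (mod 33).
So σ(4) = σ(7) = 16 while 4 ≠ 7, so σ is not injective.
Since σ is not injective, we determine |image(σ)|. Computing x^22 mod 33 for each x (by repeated squaring, reducing mod 33 at every step), the values σ(0), σ(1), …, σ(32) are: 0, 1, 4, 9, 16, 25, 3, 16, 31, 15, 1, 22, 12, 4, 31, 27, 25, 25, 27, 31, 4, 12, 22, 1, 15, 31, 16, 3, 25, 16, 9, 4, 1.
The distinct values are {0, 1, 3, 4, 9, 12, 15, 16, 22, 25, 27, 31}; there are 12 of them.

12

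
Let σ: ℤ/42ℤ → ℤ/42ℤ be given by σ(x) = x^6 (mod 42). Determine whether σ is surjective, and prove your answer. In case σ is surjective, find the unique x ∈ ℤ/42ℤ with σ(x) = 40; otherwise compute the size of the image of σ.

8

σ(2): Repeated squaring mod 42: 2^1 ≡ 2, 2^2 ≡ 2² = 4, 2^4 ≡ 4² = 16. Since 6 = 4 + 2, 2^6 ≡ 16·4: 16·4 = 64 ≡ 22. So 2^6 ≡ 22 (mod 42).
σ(4): Repeated squaring mod 42: 4^1 ≡ 4, 4^2 ≡ 4² = 16, 4^4 ≡ 16² = 256 ≡ 4. Since 6 = 4 + 2, 4^6 ≡ 4·16: 4·16 = 64 ≡ 22. So 4^6 ≡ 22 (mod 42).
So σ(2) = σ(4) = 22 while 2 ≠ 4, so σ is not injective.
A non-injective map from the 42-element set ℤ/42ℤ to itself takes at most 41 distinct values, so it cannot be surjective. Hence σ is not surjective.
Since σ is not surjective, we determine |image(σ)|. Computing x^6 mod 42 for each x (by repeated squaring, reducing mod 42 at every step), the values σ(0), σ(1), …, σ(41) are: 0, 1, 22, 15, 22, 1, 36, 7, 22, 15, 22, 1, 36, 1, 28, 15, 22, 1, 36, 1, 22, 21, 22, 1, 36, 1, 22, 15, 28, 1, 36, 1, 22, 15, 22, 7, 36, 1, 22, 15, 22, 1.
The distinct values are {0, 1, 7, 15, 21, 22, 28, 36}; there are 8 of them.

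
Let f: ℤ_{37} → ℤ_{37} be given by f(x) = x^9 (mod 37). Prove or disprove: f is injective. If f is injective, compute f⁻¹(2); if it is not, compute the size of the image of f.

f(3): Repeated squaring mod 37: 3^1 ≡ 3, 3^2 ≡ 3² = 9, 3^4 ≡ 9² = 81 ≡ 7, 3^8 ≡ 7² = 49 ≡ 12. Since 9 = 8 + 1, 3^9 ≡ 12·3: 12·3 = 36. So 3^9 ≡ 36 (mod 37).
f(4): Repeated squaring mod 37: 4^1 ≡ 4, 4^2 ≡ 4² = 16, 4^4 ≡ 16² = 256 ≡ 34, 4^8 ≡ 34² = 1156 ≡ 9. Since 9 = 8 + 1, 4^9 ≡ 9·4: 9·4 = 36. So 4^9 ≡ 36 (mod 37).
So f(3) = f(4) = 36 while 3 ≠ 4, so f is not injective.
Since f is not injective, we determine |image(f)|. Computing x^9 mod 37 for each x (by repeated squaring, reducing mod 37 at every step), the values f(0), f(1), …, f(36) are: 0, 1, 31, 36, 36, 6, 6, 1, 6, 1, 1, 36, 1, 6, 31, 31, 1, 6, 31, 6, 31, 36, 6, 6, 31, 36, 1, 36, 36, 31, 36, 31, 31, 1, 1, 6, 36.
The distinct values are {0, 1, 6, 31, 36}; there are 5 of them.

5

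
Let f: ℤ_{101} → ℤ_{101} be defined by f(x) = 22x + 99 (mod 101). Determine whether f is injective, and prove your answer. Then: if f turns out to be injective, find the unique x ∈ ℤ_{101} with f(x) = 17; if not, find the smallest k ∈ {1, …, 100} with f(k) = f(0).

By definition, f is injective if f(x_1) = f(x_2) implies x_1 = x_2.
Suppose f(x_1) = f(x_2) in ℤ_{101}. Then 22x_1 + 99 ≡ 22x_2 + 99 (mod 101), thus 22(x_1 − x_2) ≡ 0 (mod 101).
Since gcd(22, 101) = 1, 22 is invertible modulo 101, thus x_1 − x_2 ≡ 0 (mod 101), i.e. x_1 = x_2.
Thus f is injective.
We now compute 22⁻¹ mod 101 explicitly. Euclid's algorithm: 101 = 4·22 + 13, 22 = 1·13 + 9, 13 = 1·9 + 4, 9 = 2·4 + 1; back-substituting gives 1 = 23·22 − 5·101, so 22⁻¹ ≡ 23 (mod 101).
Since f is injective, we find f⁻¹(17): we need 22x ≡ 17 − 99 ≡ 19 (mod 101). Using 22⁻¹ = 23: x ≡ 23·19 = 437 = 4·101 + 33, so x = 33.
Check: f(33) = 22·33 + 99 = 825 = 8·101 + 17 ≡ 17 (mod 101).

33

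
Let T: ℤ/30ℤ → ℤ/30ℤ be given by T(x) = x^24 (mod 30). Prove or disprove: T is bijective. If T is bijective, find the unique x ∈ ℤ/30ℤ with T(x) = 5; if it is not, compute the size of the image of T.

8

T(2): Repeated squaring mod 30: 2^1 ≡ 2, 2^2 ≡ 2² = 4, 2^4 ≡ 4² = 16, 2^8 ≡ 16² = 256 ≡ 16, 2^16 ≡ 16² = 256 ≡ 16. Since 24 = 16 + 8, 2^24 ≡ 16·16: 16·16 = 256 ≡ 16. So 2^24 ≡ 16 (mod 30).
T(4): Repeated squaring mod 30: 4^1 ≡ 4, 4^2 ≡ 4² = 16, 4^4 ≡ 16² = 256 ≡ 16, 4^8 ≡ 16² = 256 ≡ 16, 4^16 ≡ 16² = 256 ≡ 16. Since 24 = 16 + 8, 4^24 ≡ 16·16: 16·16 = 256 ≡ 16. So 4^24 ≡ 16 (mod 30).
So T(2) = T(4) = 16 while 2 ≠ 4, hence T is not injective, hence not bijective.
Since T is not bijective, we determine |image(T)|. Computing x^24 mod 30 for each x (by repeated squaring, reducing mod 30 at every step), the values T(0), T(1), …, T(29) are: 0, 1, 16, 21, 16, 25, 6, 1, 16, 21, 10, 1, 6, 1, 16, 15, 16, 1, 6, 1, 10, 21, 16, 1, 6, 25, 16, 21, 16, 1.
The distinct values are {0, 1, 6, 10, 15, 16, 21, 25}; there are 8 of them.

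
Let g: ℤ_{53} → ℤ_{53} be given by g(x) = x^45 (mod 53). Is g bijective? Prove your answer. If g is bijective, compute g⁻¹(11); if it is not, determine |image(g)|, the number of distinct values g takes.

7

Since 53 is prime, the nonzero elements of ℤ_{53} form a cyclic group of order 52.
As gcd(45, 52) = 1, raising to the 45th power is a bijection on this group: if x_1^45 ≡ x_2^45 then (x_1x_2^{−1})^45 = 1, and the only element of order dividing gcd(45, 52) = 1 is 1, so x_1 = x_2.
With g(0) = 0 this makes g injective on all of ℤ_{53}, hence bijective (finite equal-size domain and codomain). In particular g is bijective.
Since g is bijective, we find the preimage of 11. The inverse of x ↦ x^45 on (ℤ_{53})^× is x ↦ x^37, because 45·37 = 1665 = 32·52 + 1 ≡ 1 (mod 52) and x^{52} = 1 for x ≠ 0 (Fermat). So g⁻¹(11) = 11^37 mod 53.
Repeated squaring mod 53: 11^1 ≡ 11, 11^2 ≡ 11² = 121 ≡ 15, 11^4 ≡ 15² = 225 ≡ 13, 11^8 ≡ 13² = 169 ≡ 10, 11^16 ≡ 10² = 100 ≡ 47, 11^32 ≡ 47² = 2209 ≡ 36. Since 37 = 32 + 4 + 1, 11^37 ≡ 36·13·11: 36·13 = 468 ≡ 44, then 44·11 = 484 ≡ 7. So 11^37 ≡ 7 (mod 53).
Hence g⁻¹(11) = 7.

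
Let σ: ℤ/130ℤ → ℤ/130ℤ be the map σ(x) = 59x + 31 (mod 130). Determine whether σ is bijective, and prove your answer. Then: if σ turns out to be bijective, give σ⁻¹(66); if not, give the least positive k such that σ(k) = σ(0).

5

If σ(x_1) = σ(x_2), then 59x_1 ≡ 59x_2 (mod 130). Because gcd(59, 130) = 1, we may cancel 59 to get x_1 ≡ x_2 (mod 130).
We now compute 59⁻¹ mod 130 explicitly. Euclid's algorithm: 130 = 2·59 + 12, 59 = 4·12 + 11, 12 = 1·11 + 1; back-substituting gives 1 = 119·59 − 54·130, so 59⁻¹ ≡ 119 (mod 130).
For any y ∈ ℤ/130ℤ, x = 119(y − 31) mod 130 satisfies σ(x) = 59·119(y − 31) + 31 ≡ y (since 59·119 ≡ 1 mod 130). So every y has a preimage.
Hence σ is bijective.
Since σ is bijective, we find σ⁻¹(66): we need 59x ≡ 66 − 31 ≡ 35 (mod 130). Using 59⁻¹ = 119: x ≡ 119·35 = 4165 = 32·130 + 5, so x = 5.
Check: σ(5) = 59·5 + 31 = 326 = 2·130 + 66 ≡ 66 (mod 130).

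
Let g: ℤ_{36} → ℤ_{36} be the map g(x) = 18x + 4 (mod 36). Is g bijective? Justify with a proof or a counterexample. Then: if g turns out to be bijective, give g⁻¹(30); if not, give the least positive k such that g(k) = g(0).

Recall: g is injective if g(u) = g(v) implies u = v.
We have gcd(18, 36) = 18 > 1. Taking u = 0 and v = 2: g(0) = 4 and g(2) = 18·2 + 4 = 40 ≡ 4 (mod 36).
So g(0) = g(2) while 0 ≠ 2, therefore g is not injective, hence not bijective.
Since g is not bijective, we find the least positive k with g(k) = g(0): this means 18k ≡ 0 (mod 36), i.e. 36 ∣ 18k. Since gcd(18, 36) = 18, dividing through by 18 this holds exactly when 2 ∣ k.
The smallest positive such k is 2.

2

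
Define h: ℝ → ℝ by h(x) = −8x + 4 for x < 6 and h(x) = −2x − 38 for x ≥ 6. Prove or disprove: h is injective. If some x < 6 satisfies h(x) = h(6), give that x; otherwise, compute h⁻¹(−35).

Both pieces are strictly decreasing (slopes −8 and −2), so each is injective on its own interval.
The left piece maps (−∞, 6) onto (−44, ∞); the right piece maps [6, ∞) onto (−∞, −50].
These images are disjoint, so no value is attained by both pieces. Hence h is injective.
Because the two images are disjoint, no x < 6 has h(x) = h(6), so we compute h⁻¹(−35): −35 lies in (−44, ∞), so solve −8x + 4 = −35: x = (−35 − 4)/(−8) = 39/8.

39/8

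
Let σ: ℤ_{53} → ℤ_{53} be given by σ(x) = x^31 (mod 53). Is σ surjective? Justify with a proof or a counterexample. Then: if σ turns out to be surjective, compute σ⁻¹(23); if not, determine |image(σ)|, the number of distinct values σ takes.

30

Since 53 is prime, the nonzero elements of ℤ_{53} form a cyclic group of order 52.
As gcd(31, 52) = 1, raising to the 31st power is a bijection on this group: if a^31 ≡ b^31 then (ab^{−1})^31 = 1, and the only element of order dividing gcd(31, 52) = 1 is 1, so a = b.
With σ(0) = 0 this makes σ injective on all of ℤ_{53}, hence bijective (finite equal-size domain and codomain). In particular σ is surjective.
Since σ is surjective, we find the preimage of 23. The inverse of x ↦ x^31 on (ℤ_{53})^× is x ↦ x^47, because 31·47 = 1457 = 28·52 + 1 ≡ 1 (mod 52) and x^{52} = 1 for x ≠ 0 (Fermat). So σ⁻¹(23) = 23^47 mod 53.
Repeated squaring mod 53: 23^1 ≡ 23, 23^2 ≡ 23² = 529 ≡ 52, 23^4 ≡ 52² = 2704 ≡ 1, 23^8 ≡ 1² = 1, 23^16 ≡ 1² = 1, 23^32 ≡ 1² = 1. Since 47 = 32 + 8 + 4 + 2 + 1, 23^47 ≡ 1·1·1·52·23: 1·1 = 1, then 1·1 = 1, then 1·52 = 52, then 52·23 = 1196 ≡ 30. So 23^47 ≡ 30 (mod 53).
Hence σ⁻¹(23) = 30.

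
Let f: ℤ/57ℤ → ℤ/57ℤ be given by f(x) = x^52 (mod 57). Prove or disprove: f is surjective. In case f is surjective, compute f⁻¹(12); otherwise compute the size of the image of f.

f(8): Repeated squaring mod 57: 8^1 ≡ 8, 8^2 ≡ 8² = 64 ≡ 7, 8^4 ≡ 7² = 49, 8^8 ≡ 49² = 2401 ≡ 7, 8^16 ≡ 7² = 49, 8^32 ≡ 49² = 2401 ≡ 7. Since 52 = 32 + 16 + 4, 8^52 ≡ 7·49·49: 7·49 = 343 ≡ 1, then 1·49 = 49. So 8^52 ≡ 49 (mod 57).
f(11): Repeated squaring mod 57: 11^1 ≡ 11, 11^2 ≡ 11² = 121 ≡ 7, 11^4 ≡ 7² = 49, 11^8 ≡ 49² = 2401 ≡ 7, 11^16 ≡ 7² = 49, 11^32 ≡ 49² = 2401 ≡ 7. Since 52 = 32 + 16 + 4, 11^52 ≡ 7·49·49: 7·49 = 343 ≡ 1, then 1·49 = 49. So 11^52 ≡ 49 (mod 57).
So f(8) = f(11) = 49 while 8 ≠ 11, so f is not injective.
A non-injective map from the 57-element set ℤ/57ℤ to itself takes at most 56 distinct values, so it cannot be surjective. Hence f is not surjective.
Since f is not surjective, we determine |image(f)|. Computing x^52 mod 57 for each x (by repeated squaring, reducing mod 57 at every step), the values f(0), f(1), …, f(56) are: 0, 1, 43, 36, 25, 16, 9, 7, 49, 42, 4, 49, 45, 28, 16, 6, 55, 43, 39, 19, 1, 24, 55, 25, 54, 28, 7, 30, 4, 4, 30, 7, 28, 54, 25, 55, 24, 1, 19, 39, 43, 55, 6, 16, 28, 45, 49, 4, 42, 49, 7, 9, 16, 25, 36, 43, 1.
The distinct values are {0, 1, 4, 6, 7, 9, 16, 19, 24, 25, 28, 30, 36, 39, 42, 43, 45, 49, 54, 55}; there are 20 of them.

20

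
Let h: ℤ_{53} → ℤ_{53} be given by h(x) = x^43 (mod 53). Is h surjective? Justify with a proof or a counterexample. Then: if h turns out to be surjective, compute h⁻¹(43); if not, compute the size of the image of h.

Since 53 is prime, the nonzero elements of ℤ_{53} form a cyclic group of order 52.
As gcd(43, 52) = 1, raising to the 43rd power is a bijection on this group: if u^43 ≡ v^43 then (uv^{−1})^43 = 1, and the only element of order dividing gcd(43, 52) = 1 is 1, so u = v.
With h(0) = 0 this makes h injective on all of ℤ_{53}, hence bijective (finite equal-size domain and codomain). In particular h is surjective.
Since h is surjective, we find the preimage of 43. The inverse of x ↦ x^43 on (ℤ_{53})^× is x ↦ x^23, because 43·23 = 989 = 19·52 + 1 ≡ 1 (mod 52) and x^{52} = 1 for x ≠ 0 (Fermat). So h⁻¹(43) = 43^23 mod 53.
Repeated squaring mod 53: 43^1 ≡ 43, 43^2 ≡ 43² = 1849 ≡ 47, 43^4 ≡ 47² = 2209 ≡ 36, 43^8 ≡ 36² = 1296 ≡ 24, 43^16 ≡ 24² = 576 ≡ 46. Since 23 = 16 + 4 + 2 + 1, 43^23 ≡ 46·36·47·43: 46·36 = 1656 ≡ 13, then 13·47 = 611 ≡ 28, then 28·43 = 1204 ≡ 38. So 43^23 ≡ 38 (mod 53).
Hence h⁻¹(43) = 38.

38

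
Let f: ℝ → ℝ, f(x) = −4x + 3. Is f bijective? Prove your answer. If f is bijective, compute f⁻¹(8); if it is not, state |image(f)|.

Suppose f(u) = f(v). Then −4u + 3 = −4v + 3, therefore −4u = −4v, therefore u = v.
For any y ∈ ℝ, x = (y − 3)/(−4) satisfies f(x) = y.
Therefore f is bijective.
Since f is bijective, we compute f⁻¹(8) = (8 − 3)/(−4) = −5/4.

-5/4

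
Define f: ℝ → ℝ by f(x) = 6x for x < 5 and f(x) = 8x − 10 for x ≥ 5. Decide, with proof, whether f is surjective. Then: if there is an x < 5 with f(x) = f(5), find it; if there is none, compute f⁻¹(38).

Both pieces are strictly increasing (slopes 6 and 8), so each is injective on its own interval.
The left piece maps (−∞, 5) onto (−∞, 30); the right piece maps [5, ∞) onto [30, ∞).
These images together cover ℝ, so f is surjective.
Because the two images are disjoint, no x < 5 has f(x) = f(5), so we compute f⁻¹(38): 38 lies in [30, ∞), so solve 8x − 10 = 38: x = (38 + 10)/8 = 6.

6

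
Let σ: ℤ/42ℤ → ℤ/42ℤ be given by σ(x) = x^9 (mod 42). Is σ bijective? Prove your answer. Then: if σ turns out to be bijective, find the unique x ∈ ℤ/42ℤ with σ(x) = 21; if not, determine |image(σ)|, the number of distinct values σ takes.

18

σ(2): Repeated squaring mod 42: 2^1 ≡ 2, 2^2 ≡ 2² = 4, 2^4 ≡ 4² = 16, 2^8 ≡ 16² = 256 ≡ 4. Since 9 = 8 + 1, 2^9 ≡ 4·2: 4·2 = 8. So 2^9 ≡ 8 (mod 42).
σ(8): Repeated squaring mod 42: 8^1 ≡ 8, 8^2 ≡ 8² = 64 ≡ 22, 8^4 ≡ 22² = 484 ≡ 22, 8^8 ≡ 22² = 484 ≡ 22. Since 9 = 8 + 1, 8^9 ≡ 22·8: 22·8 = 176 ≡ 8. So 8^9 ≡ 8 (mod 42).
So σ(2) = σ(8) = 8 while 2 ≠ 8, therefore σ is not injective, hence not bijective.
Since σ is not bijective, we determine |image(σ)|. Computing x^9 mod 42 for each x (by repeated squaring, reducing mod 42 at every step), the values σ(0), σ(1), …, σ(41) are: 0, 1, 8, 27, 22, 41, 6, 7, 8, 15, 34, 29, 6, 13, 14, 15, 22, 41, 36, 13, 20, 21, 22, 29, 6, 1, 20, 27, 28, 29, 36, 13, 8, 27, 34, 35, 36, 1, 20, 15, 34, 41.
The distinct values are {0, 1, 6, 7, 8, 13, 14, 15, 20, 21, 22, 27, 28, 29, 34, 35, 36, 41}; there are 18 of them.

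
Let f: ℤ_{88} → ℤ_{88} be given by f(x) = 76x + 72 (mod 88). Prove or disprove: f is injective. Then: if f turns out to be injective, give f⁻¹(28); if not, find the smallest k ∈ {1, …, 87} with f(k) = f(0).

By definition, f is injective when f(u) = f(v) forces u = v.
We have gcd(76, 88) = 4 > 1. Taking u = 0 and v = 22: f(0) = 72 and f(22) = 76·22 + 72 = 1744 ≡ 72 (mod 88).
So f(0) = f(22) while 0 ≠ 22, thus f is not injective.
Since f is not injective, we find the least positive k with f(k) = f(0): this means 76k ≡ 0 (mod 88), i.e. 88 ∣ 76k. Since gcd(76, 88) = 4, dividing through by 4 this holds exactly when 22 ∣ 19k, and as gcd(19, 22) = 1, exactly when 22 ∣ k.
The smallest positive such k is 22.

22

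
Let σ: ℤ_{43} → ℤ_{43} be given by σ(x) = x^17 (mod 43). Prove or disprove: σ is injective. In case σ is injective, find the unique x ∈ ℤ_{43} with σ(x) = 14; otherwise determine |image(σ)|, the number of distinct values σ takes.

Since 43 is prime, the nonzero elements of ℤ_{43} form a cyclic group of order 42.
As gcd(17, 42) = 1, raising to the 17th power is a bijection on this group: if u^17 ≡ v^17 then (uv^{−1})^17 = 1, and the only element of order dividing gcd(17, 42) = 1 is 1, so u = v.
With σ(0) = 0 this makes σ injective on all of ℤ_{43}, hence bijective (finite equal-size domain and codomain). In particular σ is injective.
Since σ is injective, we find the preimage of 14. The inverse of x ↦ x^17 on (ℤ_{43})^× is x ↦ x^5, because 17·5 = 85 = 2·42 + 1 ≡ 1 (mod 42) and x^{42} = 1 for x ≠ 0 (Fermat). So σ⁻¹(14) = 14^5 mod 43.
Repeated squaring mod 43: 14^1 ≡ 14, 14^2 ≡ 14² = 196 ≡ 24, 14^4 ≡ 24² = 576 ≡ 17. Since 5 = 4 + 1, 14^5 ≡ 17·14: 17·14 = 238 ≡ 23. So 14^5 ≡ 23 (mod 43).
Hence σ⁻¹(14) = 23.

23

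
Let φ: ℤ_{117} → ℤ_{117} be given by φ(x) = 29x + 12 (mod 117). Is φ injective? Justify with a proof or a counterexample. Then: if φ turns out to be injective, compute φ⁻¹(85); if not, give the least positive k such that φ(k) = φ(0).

Suppose φ(s) = φ(t) in ℤ_{117}. Then 29s + 12 ≡ 29t + 12 (mod 117), thus 29(s − t) ≡ 0 (mod 117).
Since gcd(29, 117) = 1, 29 is invertible modulo 117, so s − t ≡ 0 (mod 117), i.e. s = t.
Therefore φ is injective.
We now compute 29⁻¹ mod 117 explicitly. Euclid's algorithm: 117 = 4·29 + 1; back-substituting gives 1 = 113·29 − 28·117, so 29⁻¹ ≡ 113 (mod 117).
Since φ is injective, we find φ⁻¹(85): we need 29x ≡ 85 − 12 ≡ 73 (mod 117). Using 29⁻¹ = 113: x ≡ 113·73 = 8249 = 70·117 + 59, so x = 59.
Check: φ(59) = 29·59 + 12 = 1723 = 14·117 + 85 ≡ 85 (mod 117).

59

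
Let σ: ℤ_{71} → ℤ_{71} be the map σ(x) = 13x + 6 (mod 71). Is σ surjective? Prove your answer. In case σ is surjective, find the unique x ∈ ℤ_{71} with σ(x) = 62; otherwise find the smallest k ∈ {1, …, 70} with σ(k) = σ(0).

Since gcd(13, 71) = 1, 13 is invertible modulo 71. Euclid's algorithm: 71 = 5·13 + 6, 13 = 2·6 + 1; back-substituting gives 1 = 11·13 − 2·71, so 13⁻¹ ≡ 11 (mod 71).
For any y ∈ ℤ_{71}, x = 11(y − 6) mod 71 satisfies σ(x) = 13·11(y − 6) + 6 ≡ y (since 13·11 ≡ 1 mod 71). So every y has a preimage.
So σ is surjective.
Since σ is surjective, we find σ⁻¹(62): we need 13x ≡ 62 − 6 ≡ 56 (mod 71). Using 13⁻¹ = 11: x ≡ 11·56 = 616 = 8·71 + 48, so x = 48.
Check: σ(48) = 13·48 + 6 = 630 = 8·71 + 62 ≡ 62 (mod 71).

48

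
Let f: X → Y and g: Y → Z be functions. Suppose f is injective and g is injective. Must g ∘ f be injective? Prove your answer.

Suppose (g ∘ f)(s) = (g ∘ f)(t), i.e. g(f(s)) = g(f(t)).
Since g is injective, f(s) = f(t). Since f is injective, s = t. Thus g ∘ f is injective.

injective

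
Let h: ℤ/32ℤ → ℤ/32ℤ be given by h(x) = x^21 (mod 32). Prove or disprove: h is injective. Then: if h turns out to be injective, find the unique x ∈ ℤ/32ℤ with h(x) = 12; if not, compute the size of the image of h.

17

h(0) = 0^21 = 0.
h(2): Repeated squaring mod 32: 2^1 ≡ 2, 2^2 ≡ 2² = 4, 2^4 ≡ 4² = 16, 2^8 ≡ 16² = 256 ≡ 0, 2^16 ≡ 0² = 0. Since 21 = 16 + 4 + 1, 2^21 ≡ 0·16·2: 0·16 = 0, then 0·2 = 0. So 2^21 ≡ 0 (mod 32).
So h(0) = h(2) = 0 while 0 ≠ 2, thus h is not injective.
Since h is not injective, we determine |image(h)|. Computing x^21 mod 32 for each x (by repeated squaring, reducing mod 32 at every step), the values h(0), h(1), …, h(31) are: 0, 1, 0, 19, 0, 21, 0, 7, 0, 9, 0, 27, 0, 29, 0, 15, 0, 17, 0, 3, 0, 5, 0, 23, 0, 25, 0, 11, 0, 13, 0, 31.
The distinct values are {0, 1, 3, 5, 7, 9, 11, 13, 15, 17, 19, 21, 23, 25, 27, 29, 31}; there are 17 of them.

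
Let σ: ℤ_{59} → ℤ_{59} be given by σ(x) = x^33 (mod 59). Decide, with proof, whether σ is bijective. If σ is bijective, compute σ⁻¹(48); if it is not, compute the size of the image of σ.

Since 59 is prime, the nonzero elements of ℤ_{59} form a cyclic group of order 58.
As gcd(33, 58) = 1, raising to the 33rd power is a bijection on this group: if x_1^33 ≡ x_2^33 then (x_1x_2^{−1})^33 = 1, and the only element of order dividing gcd(33, 58) = 1 is 1, so x_1 = x_2.
With σ(0) = 0 this makes σ injective on all of ℤ_{59}, hence bijective (finite equal-size domain and codomain). In particular σ is bijective.
Since σ is bijective, we find the preimage of 48. The inverse of x ↦ x^33 on (ℤ_{59})^× is x ↦ x^51, because 33·51 = 1683 = 29·58 + 1 ≡ 1 (mod 58) and x^{58} = 1 for x ≠ 0 (Fermat). So σ⁻¹(48) = 48^51 mod 59.
Repeated squaring mod 59: 48^1 ≡ 48, 48^2 ≡ 48² = 2304 ≡ 3, 48^4 ≡ 3² = 9, 48^8 ≡ 9² = 81 ≡ 22, 48^16 ≡ 22² = 484 ≡ 12, 48^32 ≡ 12² = 144 ≡ 26. Since 51 = 32 + 16 + 2 + 1, 48^51 ≡ 26·12·3·48: 26·12 = 312 ≡ 17, then 17·3 = 51, then 51·48 = 2448 ≡ 29. So 48^51 ≡ 29 (mod 59).
Hence σ⁻¹(48) = 29.

29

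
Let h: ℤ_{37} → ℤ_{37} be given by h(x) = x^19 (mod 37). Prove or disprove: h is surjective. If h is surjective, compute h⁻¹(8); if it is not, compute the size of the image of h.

Since 37 is prime, the nonzero elements of ℤ_{37} form a cyclic group of order 36.
As gcd(19, 36) = 1, raising to the 19th power is a bijection on this group: if s^19 ≡ t^19 then (st^{−1})^19 = 1, and the only element of order dividing gcd(19, 36) = 1 is 1, so s = t.
With h(0) = 0 this makes h injective on all of ℤ_{37}, hence bijective (finite equal-size domain and codomain). In particular h is surjective.
Since h is surjective, we find the preimage of 8. The inverse of x ↦ x^19 on (ℤ_{37})^× is x ↦ x^19, because 19·19 = 361 = 10·36 + 1 ≡ 1 (mod 36) and x^{36} = 1 for x ≠ 0 (Fermat). So h⁻¹(8) = 8^19 mod 37.
Repeated squaring mod 37: 8^1 ≡ 8, 8^2 ≡ 8² = 64 ≡ 27, 8^4 ≡ 27² = 729 ≡ 26, 8^8 ≡ 26² = 676 ≡ 10, 8^16 ≡ 10² = 100 ≡ 26. Since 19 = 16 + 2 + 1, 8^19 ≡ 26·27·8: 26·27 = 702 ≡ 36, then 36·8 = 288 ≡ 29. So 8^19 ≡ 29 (mod 37).
Hence h⁻¹(8) = 29.

29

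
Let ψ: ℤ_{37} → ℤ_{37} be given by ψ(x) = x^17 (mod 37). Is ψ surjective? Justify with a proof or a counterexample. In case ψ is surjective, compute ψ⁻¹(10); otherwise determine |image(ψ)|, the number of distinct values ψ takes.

26

Since 37 is prime, the nonzero elements of ℤ_{37} form a cyclic group of order 36.
As gcd(17, 36) = 1, raising to the 17th power is a bijection on this group: if u^17 ≡ v^17 then (uv^{−1})^17 = 1, and the only element of order dividing gcd(17, 36) = 1 is 1, so u = v.
With ψ(0) = 0 this makes ψ injective on all of ℤ_{37}, hence bijective (finite equal-size domain and codomain). In particular ψ is surjective.
Since ψ is surjective, we find the preimage of 10. The inverse of x ↦ x^17 on (ℤ_{37})^× is x ↦ x^17, because 17·17 = 289 = 8·36 + 1 ≡ 1 (mod 36) and x^{36} = 1 for x ≠ 0 (Fermat). So ψ⁻¹(10) = 10^17 mod 37.
Repeated squaring mod 37: 10^1 ≡ 10, 10^2 ≡ 10² = 100 ≡ 26, 10^4 ≡ 26² = 676 ≡ 10, 10^8 ≡ 10² = 100 ≡ 26, 10^16 ≡ 26² = 676 ≡ 10. Since 17 = 16 + 1, 10^17 ≡ 10·10: 10·10 = 100 ≡ 26. So 10^17 ≡ 26 (mod 37).
Hence ψ⁻¹(10) = 26.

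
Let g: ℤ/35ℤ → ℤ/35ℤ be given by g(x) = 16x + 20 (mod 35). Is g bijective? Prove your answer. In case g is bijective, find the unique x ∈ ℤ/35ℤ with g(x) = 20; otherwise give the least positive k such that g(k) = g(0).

0

Suppose g(x_1) = g(x_2) in ℤ/35ℤ. Then 16x_1 + 20 ≡ 16x_2 + 20 (mod 35), so 16(x_1 − x_2) ≡ 0 (mod 35).
Since gcd(16, 35) = 1, 16 is invertible modulo 35, hence x_1 − x_2 ≡ 0 (mod 35), i.e. x_1 = x_2.
We now compute 16⁻¹ mod 35 explicitly. Euclid's algorithm: 35 = 2·16 + 3, 16 = 5·3 + 1; back-substituting gives 1 = 11·16 − 5·35, so 16⁻¹ ≡ 11 (mod 35).
Then y ↦ 11(y − 20) is a two-sided inverse to g, so every y ∈ ℤ/35ℤ has a preimage.
So g is bijective.
Since g is bijective, we find g⁻¹(20): we need 16x ≡ 20 − 20 ≡ 0 (mod 35). Using 16⁻¹ = 11: x ≡ 11·0 = 0, so x = 0.
Check: g(0) = 16·0 + 20 = 20 ≡ 20 (mod 35).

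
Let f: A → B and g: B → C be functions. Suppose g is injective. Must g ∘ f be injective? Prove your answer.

not injective

No. Take A = {1, 2}, B = C = {1, 2, 3, 4, 5}, f(1) = f(2) = 1, and g = identity (injective).
Then (g ∘ f)(1) = (g ∘ f)(2) = 1 with 1 ≠ 2, so g ∘ f is not injective.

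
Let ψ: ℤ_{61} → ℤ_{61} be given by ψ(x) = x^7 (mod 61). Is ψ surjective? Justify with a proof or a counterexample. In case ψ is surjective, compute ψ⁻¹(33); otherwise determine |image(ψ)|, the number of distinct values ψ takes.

8

Since 61 is prime, the nonzero elements of ℤ_{61} form a cyclic group of order 60.
As gcd(7, 60) = 1, raising to the 7th power is a bijection on this group: if u^7 ≡ v^7 then (uv^{−1})^7 = 1, and the only element of order dividing gcd(7, 60) = 1 is 1, so u = v.
With ψ(0) = 0 this makes ψ injective on all of ℤ_{61}, hence bijective (finite equal-size domain and codomain). In particular ψ is surjective.
Since ψ is surjective, we find the preimage of 33. The inverse of x ↦ x^7 on (ℤ_{61})^× is x ↦ x^43, because 7·43 = 301 = 5·60 + 1 ≡ 1 (mod 60) and x^{60} = 1 for x ≠ 0 (Fermat). So ψ⁻¹(33) = 33^43 mod 61.
Repeated squaring mod 61: 33^1 ≡ 33, 33^2 ≡ 33² = 1089 ≡ 52, 33^4 ≡ 52² = 2704 ≡ 20, 33^8 ≡ 20² = 400 ≡ 34, 33^16 ≡ 34² = 1156 ≡ 58, 33^32 ≡ 58² = 3364 ≡ 9. Since 43 = 32 + 8 + 2 + 1, 33^43 ≡ 9·34·52·33: 9·34 = 306 ≡ 1, then 1·52 = 52, then 52·33 = 1716 ≡ 8. So 33^43 ≡ 8 (mod 61).
Hence ψ⁻¹(33) = 8.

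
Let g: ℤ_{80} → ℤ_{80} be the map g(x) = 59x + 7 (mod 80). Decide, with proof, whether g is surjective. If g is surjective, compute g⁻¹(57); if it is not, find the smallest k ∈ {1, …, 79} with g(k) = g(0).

Since gcd(59, 80) = 1, 59 is invertible modulo 80. Euclid's algorithm: 80 = 1·59 + 21, 59 = 2·21 + 17, 21 = 1·17 + 4, 17 = 4·4 + 1; back-substituting gives 1 = 19·59 − 14·80, so 59⁻¹ ≡ 19 (mod 80).
For any y ∈ ℤ_{80}, x = 19(y − 7) mod 80 satisfies g(x) = 59·19(y − 7) + 7 ≡ y (since 59·19 ≡ 1 mod 80). So every y has a preimage.
So g is surjective.
Since g is surjective, we compute g⁻¹(57): solve 59x + 7 ≡ 57 (mod 80), i.e. 59x ≡ 50 (mod 80).
Multiplying by 59⁻¹ = 19 gives x ≡ 19·50 = 950 = 11·80 + 70 ≡ 70 (mod 80).
Check: g(70) = 59·70 + 7 = 4137 = 51·80 + 57 ≡ 57 (mod 80).

70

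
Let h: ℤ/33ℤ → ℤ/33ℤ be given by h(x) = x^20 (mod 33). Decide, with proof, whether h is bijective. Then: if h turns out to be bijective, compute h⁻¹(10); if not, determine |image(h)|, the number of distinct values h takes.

4

h(1) = 1^20 = 1.
h(2): Repeated squaring mod 33: 2^1 ≡ 2, 2^2 ≡ 2² = 4, 2^4 ≡ 4² = 16, 2^8 ≡ 16² = 256 ≡ 25, 2^16 ≡ 25² = 625 ≡ 31. Since 20 = 16 + 4, 2^20 ≡ 31·16: 31·16 = 496 ≡ 1. So 2^20 ≡ 1 (mod 33).
So h(1) = h(2) = 1 while 1 ≠ 2, hence h is not injective, hence not bijective.
Since h is not bijective, we determine |image(h)|. Computing x^20 mod 33 for each x (by repeated squaring, reducing mod 33 at every step), the values h(0), h(1), …, h(32) are: 0, 1, 1, 12, 1, 1, 12, 1, 1, 12, 1, 22, 12, 1, 1, 12, 1, 1, 12, 1, 1, 12, 22, 1, 12, 1, 1, 12, 1, 1, 12, 1, 1.
The distinct values are {0, 1, 12, 22}; there are 4 of them.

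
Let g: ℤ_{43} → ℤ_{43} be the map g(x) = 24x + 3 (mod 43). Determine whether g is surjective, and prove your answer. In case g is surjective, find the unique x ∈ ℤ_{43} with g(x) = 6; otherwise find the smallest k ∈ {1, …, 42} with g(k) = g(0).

Recall that g is surjective if every y in the codomain equals g(x) for some x in the domain.
Since gcd(24, 43) = 1, 24 is invertible modulo 43. Euclid's algorithm: 43 = 1·24 + 19, 24 = 1·19 + 5, 19 = 3·5 + 4, 5 = 1·4 + 1; back-substituting gives 1 = 9·24 − 5·43, so 24⁻¹ ≡ 9 (mod 43).
For any y ∈ ℤ_{43}, x = 9(y − 3) mod 43 satisfies g(x) = 24·9(y − 3) + 3 ≡ y (since 24·9 ≡ 1 mod 43). So every y has a preimage.
Hence g is surjective.
Since g is surjective, we compute g⁻¹(6): solve 24x + 3 ≡ 6 (mod 43), i.e. 24x ≡ 3 (mod 43).
Multiplying by 24⁻¹ = 9 gives x ≡ 9·3 = 27 ≡ 27 (mod 43).
Check: g(27) = 24·27 + 3 = 651 = 15·43 + 6 ≡ 6 (mod 43).

27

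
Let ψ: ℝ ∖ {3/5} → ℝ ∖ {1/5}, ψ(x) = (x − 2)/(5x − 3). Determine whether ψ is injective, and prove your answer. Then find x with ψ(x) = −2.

8/11

Suppose ψ(x_1) = ψ(x_2). Cross-multiplying: (x_1 − 2)(5x_2 − 3) = (x_2 − 2)(5x_1 − 3).
Expanding both sides and cancelling the symmetric terms leaves 7·(x_1 − x_2) = 0. Since 7 ≠ 0, x_1 = x_2. Thus ψ is injective.
Solving ψ(x) = −2: cross-multiplying gives x − 2 = −2(5x − 3), which rearranges to 11x = 8, so x = 8/11.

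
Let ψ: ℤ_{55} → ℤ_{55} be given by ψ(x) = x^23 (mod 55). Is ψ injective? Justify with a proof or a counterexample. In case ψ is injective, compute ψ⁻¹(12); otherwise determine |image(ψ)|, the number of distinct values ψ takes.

23

Computing x^23 mod 55 for each x (by repeated squaring, reducing mod 55 at every step), the values ψ(0), ψ(1), …, ψ(54) are: 0, 1, 8, 27, 9, 15, 51, 13, 17, 14, 10, 11, 23, 52, 49, 20, 26, 18, 2, 39, 25, 21, 33, 12, 19, 5, 31, 48, 7, 24, 50, 36, 43, 22, 34, 30, 16, 53, 37, 29, 35, 6, 3, 32, 44, 45, 41, 38, 42, 4, 40, 46, 28, 47, 54.
Every element of ℤ_{55} appears exactly once in this list, so ψ is a bijection, and in particular injective.
Since ψ is injective, we read off the preimage of 12 from the same table: ψ(23) = 12, so ψ⁻¹(12) = 23.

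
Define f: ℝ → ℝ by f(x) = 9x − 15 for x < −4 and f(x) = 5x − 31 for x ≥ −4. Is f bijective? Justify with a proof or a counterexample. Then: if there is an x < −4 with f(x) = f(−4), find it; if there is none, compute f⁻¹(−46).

-3

Both pieces are strictly increasing (slopes 9 and 5), so each is injective on its own interval.
The left piece maps (−∞, −4) onto (−∞, −51); the right piece maps [−4, ∞) onto [−51, ∞).
Since −51 = −51, the images partition ℝ: f is injective and surjective, hence bijective.
Because the two images are disjoint, no x < −4 has f(x) = f(−4), so we compute f⁻¹(−46): −46 lies in [−51, ∞), so solve 5x − 31 = −46: x = (−46 + 31)/5 = −3.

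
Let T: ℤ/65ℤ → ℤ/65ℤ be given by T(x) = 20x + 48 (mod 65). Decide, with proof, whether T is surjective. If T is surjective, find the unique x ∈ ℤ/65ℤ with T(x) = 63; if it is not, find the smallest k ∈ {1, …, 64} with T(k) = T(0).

Since gcd(20, 65) = 5, we have 20x ≡ 0 (mod 5) for all x, so T(x) ≡ 3 (mod 5).
But 0 ≢ 3 (mod 5), so 0 ∈ ℤ/65ℤ has no preimage. Thus T is not surjective.
Since T is not surjective, we find the least positive k with T(k) = T(0): this means 20k ≡ 0 (mod 65), i.e. 65 ∣ 20k. Since gcd(20, 65) = 5, dividing through by 5 this holds exactly when 13 ∣ 4k, and as gcd(4, 13) = 1, exactly when 13 ∣ k.
The smallest positive such k is 13.

13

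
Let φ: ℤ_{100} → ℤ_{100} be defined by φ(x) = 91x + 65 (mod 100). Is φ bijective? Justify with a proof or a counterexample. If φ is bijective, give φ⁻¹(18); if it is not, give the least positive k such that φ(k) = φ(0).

83

Suppose φ(u) = φ(v) in ℤ_{100}. Then 91u + 65 ≡ 91v + 65 (mod 100), thus 91(u − v) ≡ 0 (mod 100).
Since gcd(91, 100) = 1, 91 is invertible modulo 100, hence u − v ≡ 0 (mod 100), i.e. u = v.
We now compute 91⁻¹ mod 100 explicitly. Euclid's algorithm: 100 = 1·91 + 9, 91 = 10·9 + 1; back-substituting gives 1 = 11·91 − 10·100, so 91⁻¹ ≡ 11 (mod 100).
For any y ∈ ℤ_{100}, x = 11(y − 65) mod 100 satisfies φ(x) = 91·11(y − 65) + 65 ≡ y (since 91·11 ≡ 1 mod 100). So every y has a preimage.
Therefore φ is bijective.
Since φ is bijective, we find φ⁻¹(18): we need 91x ≡ 18 − 65 ≡ 53 (mod 100). Using 91⁻¹ = 11: x ≡ 11·53 = 583 = 5·100 + 83, so x = 83.
Check: φ(83) = 91·83 + 65 = 7618 = 76·100 + 18 ≡ 18 (mod 100).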